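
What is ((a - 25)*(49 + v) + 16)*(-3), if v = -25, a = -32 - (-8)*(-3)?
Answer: 5784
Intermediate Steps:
a = -56 (a = -32 - 1*24 = -32 - 24 = -56)
((a - 25)*(49 + v) + 16)*(-3) = ((-56 - 25)*(49 - 25) + 16)*(-3) = (-81*24 + 16)*(-3) = (-1944 + 16)*(-3) = -1928*(-3) = 5784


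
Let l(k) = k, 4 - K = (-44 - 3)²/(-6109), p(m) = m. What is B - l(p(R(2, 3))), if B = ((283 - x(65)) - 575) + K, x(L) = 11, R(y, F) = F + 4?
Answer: -1867145/6109 ≈ -305.64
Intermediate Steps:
R(y, F) = 4 + F
K = 26645/6109 (K = 4 - (-44 - 3)²/(-6109) = 4 - (-47)²*(-1)/6109 = 4 - 2209*(-1)/6109 = 4 - 1*(-2209/6109) = 4 + 2209/6109 = 26645/6109 ≈ 4.3616)
B = -1824382/6109 (B = ((283 - 1*11) - 575) + 26645/6109 = ((283 - 11) - 575) + 26645/6109 = (272 - 575) + 26645/6109 = -303 + 26645/6109 = -1824382/6109 ≈ -298.64)
B - l(p(R(2, 3))) = -1824382/6109 - (4 + 3) = -1824382/6109 - 1*7 = -1824382/6109 - 7 = -1867145/6109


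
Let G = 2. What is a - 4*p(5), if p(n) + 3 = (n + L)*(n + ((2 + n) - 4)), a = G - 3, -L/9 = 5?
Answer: 1291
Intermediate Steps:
L = -45 (L = -9*5 = -45)
a = -1 (a = 2 - 3 = -1)
p(n) = -3 + (-45 + n)*(-2 + 2*n) (p(n) = -3 + (n - 45)*(n + ((2 + n) - 4)) = -3 + (-45 + n)*(n + (-2 + n)) = -3 + (-45 + n)*(-2 + 2*n))
a - 4*p(5) = -1 - 4*(87 - 92*5 + 2*5**2) = -1 - 4*(87 - 460 + 2*25) = -1 - 4*(87 - 460 + 50) = -1 - 4*(-323) = -1 + 1292 = 1291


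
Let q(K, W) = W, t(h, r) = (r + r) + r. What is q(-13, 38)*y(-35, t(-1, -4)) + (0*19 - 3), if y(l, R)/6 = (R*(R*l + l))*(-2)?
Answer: 2106717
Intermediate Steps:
t(h, r) = 3*r (t(h, r) = 2*r + r = 3*r)
y(l, R) = -12*R*(l + R*l) (y(l, R) = 6*((R*(R*l + l))*(-2)) = 6*((R*(l + R*l))*(-2)) = 6*(-2*R*(l + R*l)) = -12*R*(l + R*l))
q(-13, 38)*y(-35, t(-1, -4)) + (0*19 - 3) = 38*(-12*3*(-4)*(-35)*(1 + 3*(-4))) + (0*19 - 3) = 38*(-12*(-12)*(-35)*(1 - 12)) + (0 - 3) = 38*(-12*(-12)*(-35)*(-11)) - 3 = 38*55440 - 3 = 2106720 - 3 = 2106717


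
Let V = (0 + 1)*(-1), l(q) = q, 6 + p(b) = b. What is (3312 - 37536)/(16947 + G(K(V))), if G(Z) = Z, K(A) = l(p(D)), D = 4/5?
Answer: -7440/3683 ≈ -2.0201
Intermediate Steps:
D = ⅘ (D = 4*(⅕) = ⅘ ≈ 0.80000)
p(b) = -6 + b
V = -1 (V = 1*(-1) = -1)
K(A) = -26/5 (K(A) = -6 + ⅘ = -26/5)
(3312 - 37536)/(16947 + G(K(V))) = (3312 - 37536)/(16947 - 26/5) = -34224/84709/5 = -34224*5/84709 = -7440/3683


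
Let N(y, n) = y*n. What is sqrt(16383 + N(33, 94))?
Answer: 3*sqrt(2165) ≈ 139.59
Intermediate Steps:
N(y, n) = n*y
sqrt(16383 + N(33, 94)) = sqrt(16383 + 94*33) = sqrt(16383 + 3102) = sqrt(19485) = 3*sqrt(2165)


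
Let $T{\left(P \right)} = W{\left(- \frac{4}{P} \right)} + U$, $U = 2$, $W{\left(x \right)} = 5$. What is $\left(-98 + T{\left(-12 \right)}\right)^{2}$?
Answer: $8281$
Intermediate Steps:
$T{\left(P \right)} = 7$ ($T{\left(P \right)} = 5 + 2 = 7$)
$\left(-98 + T{\left(-12 \right)}\right)^{2} = \left(-98 + 7\right)^{2} = \left(-91\right)^{2} = 8281$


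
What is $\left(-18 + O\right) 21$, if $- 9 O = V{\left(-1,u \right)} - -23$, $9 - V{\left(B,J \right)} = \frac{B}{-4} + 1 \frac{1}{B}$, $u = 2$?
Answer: $- \frac{5453}{12} \approx -454.42$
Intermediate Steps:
$V{\left(B,J \right)} = 9 - \frac{1}{B} + \frac{B}{4}$ ($V{\left(B,J \right)} = 9 - \left(\frac{B}{-4} + 1 \frac{1}{B}\right) = 9 - \left(B \left(- \frac{1}{4}\right) + \frac{1}{B}\right) = 9 - \left(- \frac{B}{4} + \frac{1}{B}\right) = 9 - \left(\frac{1}{B} - \frac{B}{4}\right) = 9 + \left(- \frac{1}{B} + \frac{B}{4}\right) = 9 - \frac{1}{B} + \frac{B}{4}$)
$O = - \frac{131}{36}$ ($O = - \frac{\left(9 - \frac{1}{-1} + \frac{1}{4} \left(-1\right)\right) - -23}{9} = - \frac{\left(9 - -1 - \frac{1}{4}\right) + 23}{9} = - \frac{\left(9 + 1 - \frac{1}{4}\right) + 23}{9} = - \frac{\frac{39}{4} + 23}{9} = \left(- \frac{1}{9}\right) \frac{131}{4} = - \frac{131}{36} \approx -3.6389$)
$\left(-18 + O\right) 21 = \left(-18 - \frac{131}{36}\right) 21 = \left(- \frac{779}{36}\right) 21 = - \frac{5453}{12}$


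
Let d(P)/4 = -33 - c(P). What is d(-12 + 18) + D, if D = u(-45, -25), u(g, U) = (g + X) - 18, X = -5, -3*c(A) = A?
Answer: -192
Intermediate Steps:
c(A) = -A/3
d(P) = -132 + 4*P/3 (d(P) = 4*(-33 - (-1)*P/3) = 4*(-33 + P/3) = -132 + 4*P/3)
u(g, U) = -23 + g (u(g, U) = (g - 5) - 18 = (-5 + g) - 18 = -23 + g)
D = -68 (D = -23 - 45 = -68)
d(-12 + 18) + D = (-132 + 4*(-12 + 18)/3) - 68 = (-132 + (4/3)*6) - 68 = (-132 + 8) - 68 = -124 - 68 = -192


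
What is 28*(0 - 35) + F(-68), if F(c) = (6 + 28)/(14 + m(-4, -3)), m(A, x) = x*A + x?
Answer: -22506/23 ≈ -978.52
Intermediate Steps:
m(A, x) = x + A*x (m(A, x) = A*x + x = x + A*x)
F(c) = 34/23 (F(c) = (6 + 28)/(14 - 3*(1 - 4)) = 34/(14 - 3*(-3)) = 34/(14 + 9) = 34/23)
28*(0 - 35) + F(-68) = 28*(0 - 35) + 34/23 = 28*(-35) + 34/23 = -980 + 34/23 = -22506/23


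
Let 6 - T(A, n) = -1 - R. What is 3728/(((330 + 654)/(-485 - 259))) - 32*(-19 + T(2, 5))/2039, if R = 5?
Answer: -235633968/83599 ≈ -2818.6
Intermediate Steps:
T(A, n) = 12 (T(A, n) = 6 - (-1 - 1*5) = 6 - (-1 - 5) = 6 - 1*(-6) = 6 + 6 = 12)
3728/(((330 + 654)/(-485 - 259))) - 32*(-19 + T(2, 5))/2039 = 3728/(((330 + 654)/(-485 - 259))) - 32*(-19 + 12)/2039 = 3728/((984/(-744))) - 32*(-7)*(1/2039) = 3728/((984*(-1/744))) + 224*(1/2039) = 3728/(-41/31) + 224/2039 = 3728*(-31/41) + 224/2039 = -115568/41 + 224/2039 = -235633968/83599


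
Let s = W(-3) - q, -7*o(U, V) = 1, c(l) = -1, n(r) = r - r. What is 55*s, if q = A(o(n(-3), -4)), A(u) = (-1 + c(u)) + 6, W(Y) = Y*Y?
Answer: 275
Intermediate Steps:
n(r) = 0
o(U, V) = -⅐ (o(U, V) = -⅐*1 = -⅐)
W(Y) = Y²
A(u) = 4 (A(u) = (-1 - 1) + 6 = -2 + 6 = 4)
q = 4
s = 5 (s = (-3)² - 1*4 = 9 - 4 = 5)
55*s = 55*5 = 275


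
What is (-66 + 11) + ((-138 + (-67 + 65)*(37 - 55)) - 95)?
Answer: -252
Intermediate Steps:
(-66 + 11) + ((-138 + (-67 + 65)*(37 - 55)) - 95) = -55 + ((-138 - 2*(-18)) - 95) = -55 + ((-138 + 36) - 95) = -55 + (-102 - 95) = -55 - 197 = -252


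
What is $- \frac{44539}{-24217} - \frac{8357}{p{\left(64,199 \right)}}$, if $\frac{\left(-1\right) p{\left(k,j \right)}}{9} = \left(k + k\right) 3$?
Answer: $\frac{356308253}{83693952} \approx 4.2573$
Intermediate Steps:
$p{\left(k,j \right)} = - 54 k$ ($p{\left(k,j \right)} = - 9 \left(k + k\right) 3 = - 9 \cdot 2 k 3 = - 9 \cdot 6 k = - 54 k$)
$- \frac{44539}{-24217} - \frac{8357}{p{\left(64,199 \right)}} = - \frac{44539}{-24217} - \frac{8357}{\left(-54\right) 64} = \left(-44539\right) \left(- \frac{1}{24217}\right) - \frac{8357}{-3456} = \frac{44539}{24217} - - \frac{8357}{3456} = \frac{44539}{24217} + \frac{8357}{3456} = \frac{356308253}{83693952}$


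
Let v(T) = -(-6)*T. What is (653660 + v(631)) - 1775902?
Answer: -1118456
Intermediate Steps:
v(T) = 6*T
(653660 + v(631)) - 1775902 = (653660 + 6*631) - 1775902 = (653660 + 3786) - 1775902 = 657446 - 1775902 = -1118456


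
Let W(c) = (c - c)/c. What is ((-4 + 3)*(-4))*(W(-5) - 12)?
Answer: -48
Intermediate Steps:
W(c) = 0 (W(c) = 0/c = 0)
((-4 + 3)*(-4))*(W(-5) - 12) = ((-4 + 3)*(-4))*(0 - 12) = -1*(-4)*(-12) = 4*(-12) = -48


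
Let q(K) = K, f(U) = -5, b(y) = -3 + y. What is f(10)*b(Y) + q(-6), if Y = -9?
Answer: 54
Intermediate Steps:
f(10)*b(Y) + q(-6) = -5*(-3 - 9) - 6 = -5*(-12) - 6 = 60 - 6 = 54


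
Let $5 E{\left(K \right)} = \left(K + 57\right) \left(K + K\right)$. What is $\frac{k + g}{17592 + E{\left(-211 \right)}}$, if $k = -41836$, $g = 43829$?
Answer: $\frac{9965}{152948} \approx 0.065153$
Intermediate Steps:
$E{\left(K \right)} = \frac{2 K \left(57 + K\right)}{5}$ ($E{\left(K \right)} = \frac{\left(K + 57\right) \left(K + K\right)}{5} = \frac{\left(57 + K\right) 2 K}{5} = \frac{2 K \left(57 + K\right)}{5}$)
$\frac{k + g}{17592 + E{\left(-211 \right)}} = \frac{-41836 + 43829}{17592 + \frac{2}{5} \left(-211\right) \left(57 - 211\right)} = \frac{1993}{17592 + \frac{2}{5} \left(-211\right) \left(-154\right)} = \frac{1993}{17592 + \frac{64988}{5}} = \frac{1993}{\frac{152948}{5}} = 1993 \cdot \frac{5}{152948} = \frac{9965}{152948}$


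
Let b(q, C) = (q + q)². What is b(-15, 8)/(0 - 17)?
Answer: -900/17 ≈ -52.941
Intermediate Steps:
b(q, C) = 4*q² (b(q, C) = (2*q)² = 4*q²)
b(-15, 8)/(0 - 17) = (4*(-15)²)/(0 - 17) = (4*225)/(-17) = 900*(-1/17) = -900/17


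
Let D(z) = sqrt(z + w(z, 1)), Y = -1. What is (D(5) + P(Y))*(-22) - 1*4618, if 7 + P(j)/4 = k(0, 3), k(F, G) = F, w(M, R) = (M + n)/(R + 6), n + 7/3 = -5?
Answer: -4002 - 22*sqrt(42)/3 ≈ -4049.5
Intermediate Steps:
n = -22/3 (n = -7/3 - 5 = -22/3 ≈ -7.3333)
w(M, R) = (-22/3 + M)/(6 + R) (w(M, R) = (M - 22/3)/(R + 6) = (-22/3 + M)/(6 + R))
P(j) = -28 (P(j) = -28 + 4*0 = -28 + 0 = -28)
D(z) = sqrt(-22/21 + 8*z/7) (D(z) = sqrt(z + (-22/3 + z)/(6 + 1)) = sqrt(z + (-22/3 + z)/7) = sqrt(z + (-22/21 + z/7)) = sqrt(-22/21 + 8*z/7))
(D(5) + P(Y))*(-22) - 1*4618 = (sqrt(-462 + 504*5)/21 - 28)*(-22) - 1*4618 = (sqrt(-462 + 2520)/21 - 28)*(-22) - 4618 = (sqrt(2058)/21 - 28)*(-22) - 4618 = ((7*sqrt(42))/21 - 28)*(-22) - 4618 = (sqrt(42)/3 - 28)*(-22) - 4618 = (-28 + sqrt(42)/3)*(-22) - 4618 = (616 - 22*sqrt(42)/3) - 4618 = -4002 - 22*sqrt(42)/3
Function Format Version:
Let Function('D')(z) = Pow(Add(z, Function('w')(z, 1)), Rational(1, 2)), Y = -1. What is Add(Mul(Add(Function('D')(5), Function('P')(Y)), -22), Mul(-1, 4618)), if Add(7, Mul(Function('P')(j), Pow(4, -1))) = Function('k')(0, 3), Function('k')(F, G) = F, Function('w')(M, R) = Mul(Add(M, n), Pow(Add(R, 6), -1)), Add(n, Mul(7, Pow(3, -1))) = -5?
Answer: Add(-4002, Mul(Rational(-22, 3), Pow(42, Rational(1, 2)))) ≈ -4049.5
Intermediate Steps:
n = Rational(-22, 3) (n = Add(Rational(-7, 3), -5) = Rational(-22, 3) ≈ -7.3333)
Function('w')(M, R) = Mul(Pow(Add(6, R), -1), Add(Rational(-22, 3), M)) (Function('w')(M, R) = Mul(Add(M, Rational(-22, 3)), Pow(Add(R, 6), -1)) = Mul(Add(Rational(-22, 3), M), Pow(Add(6, R), -1)) = Mul(Pow(Add(6, R), -1), Add(Rational(-22, 3), M)))
Function('P')(j) = -28 (Function('P')(j) = Add(-28, Mul(4, 0)) = Add(-28, 0) = -28)
Function('D')(z) = Pow(Add(Rational(-22, 21), Mul(Rational(8, 7), z)), Rational(1, 2)) (Function('D')(z) = Pow(Add(z, Mul(Pow(Add(6, 1), -1), Add(Rational(-22, 3), z))), Rational(1, 2)) = Pow(Add(z, Mul(Pow(7, -1), Add(Rational(-22, 3), z))), Rational(1, 2)) = Pow(Add(z, Mul(Rational(1, 7), Add(Rational(-22, 3), z))), Rational(1, 2)) = Pow(Add(z, Add(Rational(-22, 21), Mul(Rational(1, 7), z))), Rational(1, 2)) = Pow(Add(Rational(-22, 21), Mul(Rational(8, 7), z)), Rational(1, 2)))
Add(Mul(Add(Function('D')(5), Function('P')(Y)), -22), Mul(-1, 4618)) = Add(Mul(Add(Mul(Rational(1, 21), Pow(Add(-462, Mul(504, 5)), Rational(1, 2))), -28), -22), Mul(-1, 4618)) = Add(Mul(Add(Mul(Rational(1, 21), Pow(Add(-462, 2520), Rational(1, 2))), -28), -22), -4618) = Add(Mul(Add(Mul(Rational(1, 21), Pow(2058, Rational(1, 2))), -28), -22), -4618) = Add(Mul(Add(Mul(Rational(1, 21), Mul(7, Pow(42, Rational(1, 2)))), -28), -22), -4618) = Add(Mul(Add(Mul(Rational(1, 3), Pow(42, Rational(1, 2))), -28), -22), -4618) = Add(Mul(Add(-28, Mul(Rational(1, 3), Pow(42, Rational(1, 2)))), -22), -4618) = Add(Add(616, Mul(Rational(-22, 3), Pow(42, Rational(1, 2)))), -4618) = Add(-4002, Mul(Rational(-22, 3), Pow(42, Rational(1, 2))))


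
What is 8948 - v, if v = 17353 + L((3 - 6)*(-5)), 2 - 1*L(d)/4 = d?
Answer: -8353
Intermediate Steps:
L(d) = 8 - 4*d
v = 17301 (v = 17353 + (8 - 4*(3 - 6)*(-5)) = 17353 + (8 - (-12)*(-5)) = 17353 + (8 - 4*15) = 17353 + (8 - 60) = 17353 - 52 = 17301)
8948 - v = 8948 - 1*17301 = 8948 - 17301 = -8353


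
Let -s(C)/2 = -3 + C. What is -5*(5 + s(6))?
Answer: 5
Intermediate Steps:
s(C) = 6 - 2*C (s(C) = -2*(-3 + C) = 6 - 2*C)
-5*(5 + s(6)) = -5*(5 + (6 - 2*6)) = -5*(5 + (6 - 12)) = -5*(5 - 6) = -5*(-1) = 5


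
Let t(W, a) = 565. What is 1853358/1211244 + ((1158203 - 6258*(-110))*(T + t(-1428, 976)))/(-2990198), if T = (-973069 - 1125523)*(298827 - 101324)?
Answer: 2272176259517506634282/8877106339 ≈ 2.5596e+11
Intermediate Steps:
T = -414478215776 (T = -2098592*197503 = -414478215776)
1853358/1211244 + ((1158203 - 6258*(-110))*(T + t(-1428, 976)))/(-2990198) = 1853358/1211244 + ((1158203 - 6258*(-110))*(-414478215776 + 565))/(-2990198) = 1853358*(1/1211244) + ((1158203 + 688380)*(-414478215211))*(-1/2990198) = 308893/201874 + (1846583*(-414478215211))*(-1/2990198) = 308893/201874 - 765368426078974013*(-1/2990198) = 308893/201874 + 45021672122292589/175894 = 2272176259517506634282/8877106339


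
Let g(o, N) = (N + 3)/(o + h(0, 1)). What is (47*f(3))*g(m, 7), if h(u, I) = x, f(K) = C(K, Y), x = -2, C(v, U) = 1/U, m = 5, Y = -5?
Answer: -94/3 ≈ -31.333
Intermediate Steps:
f(K) = -⅕ (f(K) = 1/(-5) = -⅕)
h(u, I) = -2
g(o, N) = (3 + N)/(-2 + o) (g(o, N) = (N + 3)/(o - 2) = (3 + N)/(-2 + o))
(47*f(3))*g(m, 7) = (47*(-⅕))*((3 + 7)/(-2 + 5)) = -47*10/(5*3) = -47*10/15 = -47/5*10/3 = -94/3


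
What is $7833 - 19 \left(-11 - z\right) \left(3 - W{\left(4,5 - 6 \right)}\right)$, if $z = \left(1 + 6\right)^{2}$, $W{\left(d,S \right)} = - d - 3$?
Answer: $19233$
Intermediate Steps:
$W{\left(d,S \right)} = -3 - d$
$z = 49$ ($z = 7^{2} = 49$)
$7833 - 19 \left(-11 - z\right) \left(3 - W{\left(4,5 - 6 \right)}\right) = 7833 - 19 \left(-11 - 49\right) \left(3 - \left(-3 - 4\right)\right) = 7833 - 19 \left(-60\right) \left(3 - -7\right) = 7833 - - 1140 \left(3 + 7\right) = 7833 - \left(-1140\right) 10 = 7833 - -11400 = 7833 + 11400 = 19233$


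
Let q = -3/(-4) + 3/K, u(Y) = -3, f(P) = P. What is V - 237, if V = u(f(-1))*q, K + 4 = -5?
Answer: -953/4 ≈ -238.25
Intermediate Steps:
K = -9 (K = -4 - 5 = -9)
q = 5/12 (q = -3/(-4) + 3/(-9) = -3*(-¼) + 3*(-⅑) = ¾ - ⅓ = 5/12 ≈ 0.41667)
V = -5/4 (V = -3*5/12 = -5/4 ≈ -1.2500)
V - 237 = -5/4 - 237 = -953/4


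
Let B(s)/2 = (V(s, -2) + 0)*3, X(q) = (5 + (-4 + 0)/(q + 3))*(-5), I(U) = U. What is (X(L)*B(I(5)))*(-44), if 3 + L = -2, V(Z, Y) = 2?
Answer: 18480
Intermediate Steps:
L = -5 (L = -3 - 2 = -5)
X(q) = -25 + 20/(3 + q) (X(q) = (5 - 4/(3 + q))*(-5) = -25 + 20/(3 + q))
B(s) = 12 (B(s) = 2*((2 + 0)*3) = 2*(2*3) = 2*6 = 12)
(X(L)*B(I(5)))*(-44) = ((5*(-11 - 5*(-5))/(3 - 5))*12)*(-44) = ((5*(-11 + 25)/(-2))*12)*(-44) = ((5*(-½)*14)*12)*(-44) = -35*12*(-44) = -420*(-44) = 18480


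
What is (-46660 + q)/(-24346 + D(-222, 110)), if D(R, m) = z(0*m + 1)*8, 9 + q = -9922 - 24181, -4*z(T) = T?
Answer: 6731/2029 ≈ 3.3174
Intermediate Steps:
z(T) = -T/4
q = -34112 (q = -9 + (-9922 - 24181) = -9 - 34103 = -34112)
D(R, m) = -2 (D(R, m) = -(0*m + 1)/4*8 = -(0 + 1)/4*8 = -1/4*1*8 = -1/4*8 = -2)
(-46660 + q)/(-24346 + D(-222, 110)) = (-46660 - 34112)/(-24346 - 2) = -80772/(-24348) = -80772*(-1/24348) = 6731/2029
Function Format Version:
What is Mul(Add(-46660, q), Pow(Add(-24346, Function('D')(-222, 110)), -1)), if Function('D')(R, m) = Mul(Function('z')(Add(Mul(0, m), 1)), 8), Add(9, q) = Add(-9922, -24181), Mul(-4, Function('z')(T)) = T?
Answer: Rational(6731, 2029) ≈ 3.3174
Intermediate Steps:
Function('z')(T) = Mul(Rational(-1, 4), T)
q = -34112 (q = Add(-9, Add(-9922, -24181)) = Add(-9, -34103) = -34112)
Function('D')(R, m) = -2 (Function('D')(R, m) = Mul(Mul(Rational(-1, 4), Add(Mul(0, m), 1)), 8) = Mul(Mul(Rational(-1, 4), Add(0, 1)), 8) = Mul(Mul(Rational(-1, 4), 1), 8) = Mul(Rational(-1, 4), 8) = -2)
Mul(Add(-46660, q), Pow(Add(-24346, Function('D')(-222, 110)), -1)) = Mul(Add(-46660, -34112), Pow(Add(-24346, -2), -1)) = Mul(-80772, Pow(-24348, -1)) = Mul(-80772, Rational(-1, 24348)) = Rational(6731, 2029)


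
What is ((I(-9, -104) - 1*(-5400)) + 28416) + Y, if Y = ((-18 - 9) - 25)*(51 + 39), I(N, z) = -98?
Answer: 29038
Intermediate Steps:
Y = -4680 (Y = (-27 - 25)*90 = -52*90 = -4680)
((I(-9, -104) - 1*(-5400)) + 28416) + Y = ((-98 - 1*(-5400)) + 28416) - 4680 = ((-98 + 5400) + 28416) - 4680 = (5302 + 28416) - 4680 = 33718 - 4680 = 29038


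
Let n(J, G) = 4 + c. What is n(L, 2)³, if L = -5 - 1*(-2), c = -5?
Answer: -1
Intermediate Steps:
L = -3 (L = -5 + 2 = -3)
n(J, G) = -1 (n(J, G) = 4 - 5 = -1)
n(L, 2)³ = (-1)³ = -1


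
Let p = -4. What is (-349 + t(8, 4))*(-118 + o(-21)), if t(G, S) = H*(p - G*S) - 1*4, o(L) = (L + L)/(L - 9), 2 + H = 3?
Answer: 226787/5 ≈ 45357.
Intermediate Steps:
H = 1 (H = -2 + 3 = 1)
o(L) = 2*L/(-9 + L) (o(L) = (2*L)/(-9 + L) = 2*L/(-9 + L))
t(G, S) = -8 - G*S (t(G, S) = 1*(-4 - G*S) - 1*4 = 1*(-4 - G*S) - 4 = (-4 - G*S) - 4 = -8 - G*S)
(-349 + t(8, 4))*(-118 + o(-21)) = (-349 + (-8 - 1*8*4))*(-118 + 2*(-21)/(-9 - 21)) = (-349 + (-8 - 32))*(-118 + 2*(-21)/(-30)) = (-349 - 40)*(-118 + 2*(-21)*(-1/30)) = -389*(-118 + 7/5) = -389*(-583/5) = 226787/5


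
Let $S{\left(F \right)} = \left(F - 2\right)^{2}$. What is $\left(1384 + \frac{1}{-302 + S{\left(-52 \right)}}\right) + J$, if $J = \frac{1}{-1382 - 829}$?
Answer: $\frac{7998902333}{5779554} \approx 1384.0$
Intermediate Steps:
$S{\left(F \right)} = \left(-2 + F\right)^{2}$
$J = - \frac{1}{2211}$ ($J = \frac{1}{-2211} = - \frac{1}{2211} \approx -0.00045228$)
$\left(1384 + \frac{1}{-302 + S{\left(-52 \right)}}\right) + J = \left(1384 + \frac{1}{-302 + \left(-2 - 52\right)^{2}}\right) - \frac{1}{2211} = \left(1384 + \frac{1}{-302 + \left(-54\right)^{2}}\right) - \frac{1}{2211} = \left(1384 + \frac{1}{-302 + 2916}\right) - \frac{1}{2211} = \left(1384 + \frac{1}{2614}\right) - \frac{1}{2211} = \frac{3617777}{2614} - \frac{1}{2211} = \frac{7998902333}{5779554}$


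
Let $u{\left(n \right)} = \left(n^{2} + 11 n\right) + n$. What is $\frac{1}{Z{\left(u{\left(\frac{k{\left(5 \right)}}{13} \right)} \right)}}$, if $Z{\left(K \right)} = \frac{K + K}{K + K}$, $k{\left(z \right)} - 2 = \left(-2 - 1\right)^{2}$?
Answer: $1$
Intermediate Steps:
$k{\left(z \right)} = 11$ ($k{\left(z \right)} = 2 + \left(-2 - 1\right)^{2} = 2 + \left(-3\right)^{2} = 2 + 9 = 11$)
$u{\left(n \right)} = n^{2} + 12 n$
$Z{\left(K \right)} = 1$ ($Z{\left(K \right)} = \frac{2 K}{2 K} = 2 K \frac{1}{2 K} = 1$)
$\frac{1}{Z{\left(u{\left(\frac{k{\left(5 \right)}}{13} \right)} \right)}} = 1^{-1} = 1$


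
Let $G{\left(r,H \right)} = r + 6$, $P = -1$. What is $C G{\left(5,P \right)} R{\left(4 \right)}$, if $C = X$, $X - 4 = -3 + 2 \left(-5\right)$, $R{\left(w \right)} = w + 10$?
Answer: $-1386$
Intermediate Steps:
$G{\left(r,H \right)} = 6 + r$
$R{\left(w \right)} = 10 + w$
$X = -9$ ($X = 4 + \left(-3 + 2 \left(-5\right)\right) = 4 - 13 = -9$)
$C = -9$
$C G{\left(5,P \right)} R{\left(4 \right)} = - 9 \left(6 + 5\right) \left(10 + 4\right) = \left(-9\right) 11 \cdot 14 = \left(-99\right) 14 = -1386$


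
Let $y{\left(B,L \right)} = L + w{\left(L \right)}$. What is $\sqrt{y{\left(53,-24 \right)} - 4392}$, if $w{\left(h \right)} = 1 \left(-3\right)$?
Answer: $3 i \sqrt{491} \approx 66.476 i$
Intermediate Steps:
$w{\left(h \right)} = -3$
$y{\left(B,L \right)} = -3 + L$ ($y{\left(B,L \right)} = L - 3 = -3 + L$)
$\sqrt{y{\left(53,-24 \right)} - 4392} = \sqrt{\left(-3 - 24\right) - 4392} = \sqrt{-27 - 4392} = \sqrt{-4419} = 3 i \sqrt{491}$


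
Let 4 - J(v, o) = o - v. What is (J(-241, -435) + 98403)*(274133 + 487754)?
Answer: 75122820087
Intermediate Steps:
J(v, o) = 4 + v - o (J(v, o) = 4 - (o - v) = 4 + (v - o) = 4 + v - o)
(J(-241, -435) + 98403)*(274133 + 487754) = ((4 - 241 - 1*(-435)) + 98403)*(274133 + 487754) = ((4 - 241 + 435) + 98403)*761887 = (198 + 98403)*761887 = 98601*761887 = 75122820087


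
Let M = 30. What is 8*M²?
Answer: 7200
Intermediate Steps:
8*M² = 8*30² = 8*900 = 7200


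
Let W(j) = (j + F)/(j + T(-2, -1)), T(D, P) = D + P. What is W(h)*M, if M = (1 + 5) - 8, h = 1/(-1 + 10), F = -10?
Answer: -89/13 ≈ -6.8462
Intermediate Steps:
h = 1/9 ≈ 0.11111
W(j) = (-10 + j)/(-3 + j) (W(j) = (j - 10)/(j + (-2 - 1)) = (-10 + j)/(j - 3) = (-10 + j)/(-3 + j))
M = -2 (M = 6 - 8 = -2)
W(h)*M = ((-10 + 1/9)/(-3 + 1/9))*(-2) = (-89/9/(-26/9))*(-2) = -9/26*(-89/9)*(-2) = (89/26)*(-2) = -89/13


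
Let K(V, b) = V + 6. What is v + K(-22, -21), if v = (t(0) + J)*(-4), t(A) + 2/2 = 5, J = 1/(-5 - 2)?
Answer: -220/7 ≈ -31.429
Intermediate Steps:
J = -⅐ (J = 1/(-7) = -⅐ ≈ -0.14286)
K(V, b) = 6 + V
t(A) = 4 (t(A) = -1 + 5 = 4)
v = -108/7 (v = (4 - ⅐)*(-4) = (27/7)*(-4) = -108/7 ≈ -15.429)
v + K(-22, -21) = -108/7 + (6 - 22) = -108/7 - 16 = -220/7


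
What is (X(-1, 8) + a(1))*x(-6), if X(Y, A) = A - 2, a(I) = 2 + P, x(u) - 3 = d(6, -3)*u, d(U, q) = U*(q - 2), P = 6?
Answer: 2562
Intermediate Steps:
d(U, q) = U*(-2 + q)
x(u) = 3 - 30*u (x(u) = 3 + (6*(-2 - 3))*u = 3 + (6*(-5))*u = 3 - 30*u)
a(I) = 8 (a(I) = 2 + 6 = 8)
X(Y, A) = -2 + A
(X(-1, 8) + a(1))*x(-6) = ((-2 + 8) + 8)*(3 - 30*(-6)) = (6 + 8)*(3 + 180) = 14*183 = 2562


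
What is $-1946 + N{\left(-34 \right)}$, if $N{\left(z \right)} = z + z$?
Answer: $-2014$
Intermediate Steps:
$N{\left(z \right)} = 2 z$
$-1946 + N{\left(-34 \right)} = -1946 + 2 \left(-34\right) = -1946 - 68 = -2014$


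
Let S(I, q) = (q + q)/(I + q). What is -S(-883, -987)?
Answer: -987/935 ≈ -1.0556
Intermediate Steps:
S(I, q) = 2*q/(I + q) (S(I, q) = (2*q)/(I + q) = 2*q/(I + q))
-S(-883, -987) = -2*(-987)/(-883 - 987) = -2*(-987)/(-1870) = -2*(-987)*(-1)/1870 = -1*987/935 = -987/935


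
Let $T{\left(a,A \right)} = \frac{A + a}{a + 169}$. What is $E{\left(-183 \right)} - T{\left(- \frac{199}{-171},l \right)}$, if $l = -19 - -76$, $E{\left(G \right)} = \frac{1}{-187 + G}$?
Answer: $- \frac{1854559}{5383130} \approx -0.34451$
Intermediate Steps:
$l = 57$ ($l = -19 + 76 = 57$)
$T{\left(a,A \right)} = \frac{A + a}{169 + a}$
$E{\left(-183 \right)} - T{\left(- \frac{199}{-171},l \right)} = \frac{1}{-187 - 183} - \frac{57 - \frac{199}{-171}}{169 - \frac{199}{-171}} = \frac{1}{-370} - \frac{57 - - \frac{199}{171}}{169 - - \frac{199}{171}} = - \frac{1}{370} - \frac{57 + \frac{199}{171}}{169 + \frac{199}{171}} = - \frac{1}{370} - \frac{1}{\frac{29098}{171}} \cdot \frac{9946}{171} = - \frac{1}{370} - \frac{171}{29098} \cdot \frac{9946}{171} = - \frac{1}{370} - \frac{4973}{14549} = - \frac{1854559}{5383130}$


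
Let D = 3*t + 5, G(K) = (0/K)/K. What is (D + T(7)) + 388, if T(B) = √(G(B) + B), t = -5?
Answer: 378 + √7 ≈ 380.65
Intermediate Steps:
G(K) = 0 (G(K) = 0/K = 0)
T(B) = √B (T(B) = √(0 + B) = √B)
D = -10 (D = 3*(-5) + 5 = -15 + 5 = -10)
(D + T(7)) + 388 = (-10 + √7) + 388 = 378 + √7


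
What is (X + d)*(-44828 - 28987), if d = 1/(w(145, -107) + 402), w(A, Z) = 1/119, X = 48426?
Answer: -171003632908395/47839 ≈ -3.5746e+9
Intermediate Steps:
w(A, Z) = 1/119
d = 119/47839 (d = 1/(1/119 + 402) = 1/(47839/119) = 119/47839 ≈ 0.0024875)
(X + d)*(-44828 - 28987) = (48426 + 119/47839)*(-44828 - 28987) = (2316651533/47839)*(-73815) = -171003632908395/47839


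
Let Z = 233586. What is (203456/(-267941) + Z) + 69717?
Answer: 81267105667/267941 ≈ 3.0330e+5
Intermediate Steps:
(203456/(-267941) + Z) + 69717 = (203456/(-267941) + 233586) + 69717 = (203456*(-1/267941) + 233586) + 69717 = (-203456/267941 + 233586) + 69717 = 62587062970/267941 + 69717 = 81267105667/267941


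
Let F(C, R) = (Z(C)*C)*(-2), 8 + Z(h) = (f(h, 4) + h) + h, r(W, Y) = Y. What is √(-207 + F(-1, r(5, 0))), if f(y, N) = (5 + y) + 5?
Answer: I*√209 ≈ 14.457*I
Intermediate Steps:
f(y, N) = 10 + y
Z(h) = 2 + 3*h (Z(h) = -8 + (((10 + h) + h) + h) = -8 + ((10 + 2*h) + h) = -8 + (10 + 3*h) = 2 + 3*h)
F(C, R) = -2*C*(2 + 3*C) (F(C, R) = ((2 + 3*C)*C)*(-2) = (C*(2 + 3*C))*(-2) = -2*C*(2 + 3*C))
√(-207 + F(-1, r(5, 0))) = √(-207 - 2*(-1)*(2 + 3*(-1))) = √(-207 - 2*(-1)*(2 - 3)) = √(-207 - 2*(-1)*(-1)) = √(-207 - 2) = √(-209) = I*√209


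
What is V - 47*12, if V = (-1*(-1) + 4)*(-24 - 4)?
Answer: -704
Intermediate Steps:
V = -140 (V = (1 + 4)*(-28) = 5*(-28) = -140)
V - 47*12 = -140 - 47*12 = -140 - 564 = -704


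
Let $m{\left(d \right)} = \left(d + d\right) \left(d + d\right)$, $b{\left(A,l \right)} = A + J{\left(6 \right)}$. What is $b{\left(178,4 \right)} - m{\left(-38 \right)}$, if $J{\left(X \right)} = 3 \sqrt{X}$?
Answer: $-5598 + 3 \sqrt{6} \approx -5590.6$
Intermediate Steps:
$b{\left(A,l \right)} = A + 3 \sqrt{6}$
$m{\left(d \right)} = 4 d^{2}$ ($m{\left(d \right)} = 2 d 2 d = 4 d^{2}$)
$b{\left(178,4 \right)} - m{\left(-38 \right)} = \left(178 + 3 \sqrt{6}\right) - 4 \left(-38\right)^{2} = \left(178 + 3 \sqrt{6}\right) - 4 \cdot 1444 = \left(178 + 3 \sqrt{6}\right) - 5776 = -5598 + 3 \sqrt{6}$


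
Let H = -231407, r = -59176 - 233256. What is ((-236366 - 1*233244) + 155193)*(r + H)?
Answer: 164703886863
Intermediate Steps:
r = -292432
((-236366 - 1*233244) + 155193)*(r + H) = ((-236366 - 1*233244) + 155193)*(-292432 - 231407) = ((-236366 - 233244) + 155193)*(-523839) = (-469610 + 155193)*(-523839) = -314417*(-523839) = 164703886863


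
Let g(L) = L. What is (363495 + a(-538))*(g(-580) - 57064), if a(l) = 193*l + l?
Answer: -14936886212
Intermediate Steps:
a(l) = 194*l
(363495 + a(-538))*(g(-580) - 57064) = (363495 + 194*(-538))*(-580 - 57064) = (363495 - 104372)*(-57644) = 259123*(-57644) = -14936886212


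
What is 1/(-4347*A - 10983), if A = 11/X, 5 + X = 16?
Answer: -1/15330 ≈ -6.5232e-5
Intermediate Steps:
X = 11 (X = -5 + 16 = 11)
A = 1 (A = 11/11 = 11*(1/11) = 1)
1/(-4347*A - 10983) = 1/(-4347*1 - 10983) = 1/(-4347 - 10983) = 1/(-15330) = -1/15330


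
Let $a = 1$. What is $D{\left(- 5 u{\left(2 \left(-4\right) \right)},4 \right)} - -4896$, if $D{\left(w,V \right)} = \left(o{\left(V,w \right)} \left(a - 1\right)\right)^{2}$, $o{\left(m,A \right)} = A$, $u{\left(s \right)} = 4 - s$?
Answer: $4896$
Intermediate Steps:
$D{\left(w,V \right)} = 0$ ($D{\left(w,V \right)} = \left(w \left(1 - 1\right)\right)^{2} = \left(w 0\right)^{2} = 0^{2} = 0$)
$D{\left(- 5 u{\left(2 \left(-4\right) \right)},4 \right)} - -4896 = 0 - -4896 = 0 + 4896 = 4896$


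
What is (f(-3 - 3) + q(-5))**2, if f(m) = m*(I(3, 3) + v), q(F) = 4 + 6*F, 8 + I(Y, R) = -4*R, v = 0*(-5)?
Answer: 8836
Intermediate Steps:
v = 0
I(Y, R) = -8 - 4*R
f(m) = -20*m (f(m) = m*((-8 - 4*3) + 0) = m*((-8 - 12) + 0) = m*(-20 + 0) = m*(-20) = -20*m)
(f(-3 - 3) + q(-5))**2 = (-20*(-3 - 3) + (4 + 6*(-5)))**2 = (-20*(-6) + (4 - 30))**2 = (120 - 26)**2 = 94**2 = 8836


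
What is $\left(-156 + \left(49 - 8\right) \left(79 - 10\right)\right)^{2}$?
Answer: $7144929$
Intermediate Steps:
$\left(-156 + \left(49 - 8\right) \left(79 - 10\right)\right)^{2} = \left(-156 + 41 \cdot 69\right)^{2} = \left(-156 + 2829\right)^{2} = 2673^{2} = 7144929$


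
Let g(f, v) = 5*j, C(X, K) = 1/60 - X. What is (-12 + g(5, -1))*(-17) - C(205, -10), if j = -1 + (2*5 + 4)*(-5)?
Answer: 386639/60 ≈ 6444.0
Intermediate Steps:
C(X, K) = 1/60 - X
j = -71 (j = -1 + (10 + 4)*(-5) = -1 + 14*(-5) = -1 - 70 = -71)
g(f, v) = -355 (g(f, v) = 5*(-71) = -355)
(-12 + g(5, -1))*(-17) - C(205, -10) = (-12 - 355)*(-17) - (1/60 - 1*205) = -367*(-17) - (1/60 - 205) = 6239 - 1*(-12299/60) = 6239 + 12299/60 = 386639/60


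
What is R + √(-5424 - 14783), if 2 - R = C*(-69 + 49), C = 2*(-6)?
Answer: -238 + 11*I*√167 ≈ -238.0 + 142.15*I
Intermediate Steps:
C = -12
R = -238 (R = 2 - (-12)*(-69 + 49) = 2 - (-12)*(-20) = 2 - 1*240 = 2 - 240 = -238)
R + √(-5424 - 14783) = -238 + √(-5424 - 14783) = -238 + √(-20207) = -238 + 11*I*√167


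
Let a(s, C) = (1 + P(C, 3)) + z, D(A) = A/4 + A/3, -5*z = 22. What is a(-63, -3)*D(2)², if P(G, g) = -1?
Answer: -539/90 ≈ -5.9889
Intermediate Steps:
z = -22/5 (z = -⅕*22 = -22/5 ≈ -4.4000)
D(A) = 7*A/12 (D(A) = A*(¼) + A*(⅓) = A/4 + A/3 = 7*A/12)
a(s, C) = -22/5 (a(s, C) = (1 - 1) - 22/5 = 0 - 22/5 = -22/5)
a(-63, -3)*D(2)² = -22*((7/12)*2)²/5 = -22*(7/6)²/5 = -22/5*49/36 = -539/90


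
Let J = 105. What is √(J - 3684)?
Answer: I*√3579 ≈ 59.825*I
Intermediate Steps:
√(J - 3684) = √(105 - 3684) = √(-3579) = I*√3579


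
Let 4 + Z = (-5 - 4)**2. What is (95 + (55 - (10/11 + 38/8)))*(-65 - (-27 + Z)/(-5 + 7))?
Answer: -285795/22 ≈ -12991.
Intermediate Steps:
Z = 77 (Z = -4 + (-5 - 4)**2 = -4 + (-9)**2 = -4 + 81 = 77)
(95 + (55 - (10/11 + 38/8)))*(-65 - (-27 + Z)/(-5 + 7)) = (95 + (55 - (10/11 + 38/8)))*(-65 - (-27 + 77)/(-5 + 7)) = (95 + (55 - (10*(1/11) + 38*(1/8))))*(-65 - 50/2) = (95 + (55 - (10/11 + 19/4)))*(-65 - 50/2) = (95 + (55 - 1*249/44))*(-65 - 1*25) = (95 + (55 - 249/44))*(-65 - 25) = (95 + 2171/44)*(-90) = (6351/44)*(-90) = -285795/22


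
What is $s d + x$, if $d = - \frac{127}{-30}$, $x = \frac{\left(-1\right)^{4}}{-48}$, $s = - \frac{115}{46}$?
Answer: $- \frac{509}{48} \approx -10.604$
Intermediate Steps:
$s = - \frac{5}{2}$ ($s = \left(-115\right) \frac{1}{46} = - \frac{5}{2} \approx -2.5$)
$x = - \frac{1}{48}$ ($x = 1 \left(- \frac{1}{48}\right) = - \frac{1}{48} \approx -0.020833$)
$d = \frac{127}{30}$ ($d = \left(-127\right) \left(- \frac{1}{30}\right) = \frac{127}{30} \approx 4.2333$)
$s d + x = \left(- \frac{5}{2}\right) \frac{127}{30} - \frac{1}{48} = - \frac{127}{12} - \frac{1}{48} = - \frac{509}{48}$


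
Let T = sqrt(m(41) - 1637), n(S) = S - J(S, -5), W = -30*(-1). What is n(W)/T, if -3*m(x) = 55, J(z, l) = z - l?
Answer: 5*I*sqrt(14898)/4966 ≈ 0.12289*I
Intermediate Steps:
m(x) = -55/3 (m(x) = -1/3*55 = -55/3)
W = 30
n(S) = -5 (n(S) = S - (S - 1*(-5)) = S - (S + 5) = S - (5 + S) = S + (-5 - S) = -5)
T = I*sqrt(14898)/3 (T = sqrt(-55/3 - 1637) = sqrt(-4966/3) = I*sqrt(14898)/3 ≈ 40.686*I)
n(W)/T = -5*(-I*sqrt(14898)/4966) = -(-5)*I*sqrt(14898)/4966 = 5*I*sqrt(14898)/4966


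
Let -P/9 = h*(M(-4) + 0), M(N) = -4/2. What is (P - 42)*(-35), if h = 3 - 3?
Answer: 1470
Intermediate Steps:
M(N) = -2 (M(N) = -4*½ = -2)
h = 0
P = 0 (P = -0*(-2 + 0) = -0*(-2) = -9*0 = 0)
(P - 42)*(-35) = (0 - 42)*(-35) = -42*(-35) = 1470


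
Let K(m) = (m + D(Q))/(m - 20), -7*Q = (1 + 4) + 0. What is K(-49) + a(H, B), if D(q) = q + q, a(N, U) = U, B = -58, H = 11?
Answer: -27661/483 ≈ -57.269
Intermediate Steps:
Q = -5/7 (Q = -((1 + 4) + 0)/7 = -(5 + 0)/7 = -⅐*5 = -5/7 ≈ -0.71429)
D(q) = 2*q
K(m) = (-10/7 + m)/(-20 + m) (K(m) = (m + 2*(-5/7))/(m - 20) = (m - 10/7)/(-20 + m) = (-10/7 + m)/(-20 + m))
K(-49) + a(H, B) = (-10/7 - 49)/(-20 - 49) - 58 = -353/7/(-69) - 58 = -1/69*(-353/7) - 58 = 353/483 - 58 = -27661/483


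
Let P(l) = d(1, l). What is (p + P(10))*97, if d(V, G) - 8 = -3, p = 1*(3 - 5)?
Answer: 291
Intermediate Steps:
p = -2 (p = 1*(-2) = -2)
d(V, G) = 5 (d(V, G) = 8 - 3 = 5)
P(l) = 5
(p + P(10))*97 = (-2 + 5)*97 = 3*97 = 291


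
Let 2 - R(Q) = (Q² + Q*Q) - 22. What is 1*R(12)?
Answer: -264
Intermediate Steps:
R(Q) = 24 - 2*Q² (R(Q) = 2 - ((Q² + Q*Q) - 22) = 2 - ((Q² + Q²) - 22) = 2 - (2*Q² - 22) = 2 - (-22 + 2*Q²) = 2 + (22 - 2*Q²) = 24 - 2*Q²)
1*R(12) = 1*(24 - 2*12²) = 1*(24 - 2*144) = 1*(24 - 288) = 1*(-264) = -264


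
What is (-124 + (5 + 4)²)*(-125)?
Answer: 5375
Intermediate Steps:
(-124 + (5 + 4)²)*(-125) = (-124 + 9²)*(-125) = (-124 + 81)*(-125) = -43*(-125) = 5375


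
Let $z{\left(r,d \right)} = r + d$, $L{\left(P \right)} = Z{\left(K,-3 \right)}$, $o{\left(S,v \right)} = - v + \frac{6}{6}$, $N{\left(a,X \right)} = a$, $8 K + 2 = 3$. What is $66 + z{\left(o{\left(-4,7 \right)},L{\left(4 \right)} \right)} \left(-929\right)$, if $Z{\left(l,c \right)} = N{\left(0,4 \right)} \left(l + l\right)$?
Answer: $5640$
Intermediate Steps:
$K = \frac{1}{8}$ ($K = - \frac{1}{4} + \frac{1}{8} \cdot 3 = - \frac{1}{4} + \frac{3}{8} = \frac{1}{8} \approx 0.125$)
$Z{\left(l,c \right)} = 0$ ($Z{\left(l,c \right)} = 0 \left(l + l\right) = 0 \cdot 2 l = 0$)
$o{\left(S,v \right)} = 1 - v$ ($o{\left(S,v \right)} = - v + 6 \cdot \frac{1}{6} = - v + 1 = 1 - v$)
$L{\left(P \right)} = 0$
$z{\left(r,d \right)} = d + r$
$66 + z{\left(o{\left(-4,7 \right)},L{\left(4 \right)} \right)} \left(-929\right) = 66 + \left(0 + \left(1 - 7\right)\right) \left(-929\right) = 66 + \left(0 - 6\right) \left(-929\right) = 66 - -5574 = 66 + 5574 = 5640$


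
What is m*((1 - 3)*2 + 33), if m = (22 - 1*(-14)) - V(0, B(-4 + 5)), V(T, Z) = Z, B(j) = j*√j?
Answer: 1015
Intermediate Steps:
B(j) = j^(3/2)
m = 35 (m = (22 - 1*(-14)) - (-4 + 5)^(3/2) = (22 + 14) - 1^(3/2) = 36 - 1*1 = 36 - 1 = 35)
m*((1 - 3)*2 + 33) = 35*((1 - 3)*2 + 33) = 35*(-2*2 + 33) = 35*(-4 + 33) = 35*29 = 1015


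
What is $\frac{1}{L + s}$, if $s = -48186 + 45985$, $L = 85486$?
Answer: $\frac{1}{83285} \approx 1.2007 \cdot 10^{-5}$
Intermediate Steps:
$s = -2201$
$\frac{1}{L + s} = \frac{1}{85486 - 2201} = \frac{1}{83285}$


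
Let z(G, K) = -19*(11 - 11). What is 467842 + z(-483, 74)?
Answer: 467842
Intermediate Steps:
z(G, K) = 0 (z(G, K) = -19*0 = 0)
467842 + z(-483, 74) = 467842 + 0 = 467842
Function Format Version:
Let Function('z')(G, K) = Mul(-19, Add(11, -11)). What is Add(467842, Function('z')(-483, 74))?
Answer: 467842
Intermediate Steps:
Function('z')(G, K) = 0 (Function('z')(G, K) = Mul(-19, 0) = 0)
Add(467842, Function('z')(-483, 74)) = Add(467842, 0) = 467842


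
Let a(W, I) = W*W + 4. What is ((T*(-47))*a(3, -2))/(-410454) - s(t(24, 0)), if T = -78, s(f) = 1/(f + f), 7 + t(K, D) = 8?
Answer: -84295/136818 ≈ -0.61611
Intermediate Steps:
a(W, I) = 4 + W² (a(W, I) = W² + 4 = 4 + W²)
t(K, D) = 1 (t(K, D) = -7 + 8 = 1)
s(f) = 1/(2*f)
((T*(-47))*a(3, -2))/(-410454) - s(t(24, 0)) = ((-78*(-47))*(4 + 3²))/(-410454) - 1/(2*1) = (3666*(4 + 9))*(-1/410454) - 1/2 = (3666*13)*(-1/410454) - 1*½ = 47658*(-1/410454) - ½ = -7943/68409 - ½ = -84295/136818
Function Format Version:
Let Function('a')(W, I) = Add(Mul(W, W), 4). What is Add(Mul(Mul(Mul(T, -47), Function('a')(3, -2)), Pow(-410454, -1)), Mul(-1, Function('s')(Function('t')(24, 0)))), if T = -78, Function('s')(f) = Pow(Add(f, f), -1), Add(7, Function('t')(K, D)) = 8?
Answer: Rational(-84295, 136818) ≈ -0.61611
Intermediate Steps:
Function('a')(W, I) = Add(4, Pow(W, 2)) (Function('a')(W, I) = Add(Pow(W, 2), 4) = Add(4, Pow(W, 2)))
Function('t')(K, D) = 1 (Function('t')(K, D) = Add(-7, 8) = 1)
Function('s')(f) = Mul(Rational(1, 2), Pow(f, -1)) (Function('s')(f) = Pow(Mul(2, f), -1) = Mul(Rational(1, 2), Pow(f, -1)))
Add(Mul(Mul(Mul(T, -47), Function('a')(3, -2)), Pow(-410454, -1)), Mul(-1, Function('s')(Function('t')(24, 0)))) = Add(Mul(Mul(Mul(-78, -47), Add(4, Pow(3, 2))), Pow(-410454, -1)), Mul(-1, Mul(Rational(1, 2), Pow(1, -1)))) = Add(Mul(Mul(3666, Add(4, 9)), Rational(-1, 410454)), Mul(-1, Mul(Rational(1, 2), 1))) = Add(Mul(Mul(3666, 13), Rational(-1, 410454)), Mul(-1, Rational(1, 2))) = Add(Mul(47658, Rational(-1, 410454)), Rational(-1, 2)) = Add(Rational(-7943, 68409), Rational(-1, 2)) = Rational(-84295, 136818)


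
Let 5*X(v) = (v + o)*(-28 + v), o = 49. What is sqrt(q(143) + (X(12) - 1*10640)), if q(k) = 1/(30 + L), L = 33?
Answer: I*sqrt(119457905)/105 ≈ 104.09*I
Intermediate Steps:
X(v) = (-28 + v)*(49 + v)/5 (X(v) = ((v + 49)*(-28 + v))/5 = ((49 + v)*(-28 + v))/5 = ((-28 + v)*(49 + v))/5 = (-28 + v)*(49 + v)/5)
q(k) = 1/63 (q(k) = 1/(30 + 33) = 1/63)
sqrt(q(143) + (X(12) - 1*10640)) = sqrt(1/63 + ((-1372/5 + (1/5)*12**2 + (21/5)*12) - 1*10640)) = sqrt(1/63 + ((-1372/5 + (1/5)*144 + 252/5) - 10640)) = sqrt(1/63 + ((-1372/5 + 144/5 + 252/5) - 10640)) = sqrt(1/63 + (-976/5 - 10640)) = sqrt(1/63 - 54176/5) = sqrt(-3413083/315) = I*sqrt(119457905)/105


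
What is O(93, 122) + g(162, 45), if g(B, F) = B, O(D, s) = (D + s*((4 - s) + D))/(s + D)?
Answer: 31873/215 ≈ 148.25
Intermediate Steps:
O(D, s) = (D + s*(4 + D - s))/(D + s)
O(93, 122) + g(162, 45) = (93 - 1*122**2 + 4*122 + 93*122)/(93 + 122) + 162 = (93 - 1*14884 + 488 + 11346)/215 + 162 = (93 - 14884 + 488 + 11346)/215 + 162 = (1/215)*(-2957) + 162 = -2957/215 + 162 = 31873/215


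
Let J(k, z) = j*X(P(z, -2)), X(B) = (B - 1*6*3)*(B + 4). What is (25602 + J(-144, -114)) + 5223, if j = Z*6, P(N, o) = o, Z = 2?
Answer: 30345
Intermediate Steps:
X(B) = (-18 + B)*(4 + B) (X(B) = (B - 6*3)*(4 + B) = (B - 18)*(4 + B) = (-18 + B)*(4 + B))
j = 12 (j = 2*6 = 12)
J(k, z) = -480 (J(k, z) = 12*(-72 + (-2)² - 14*(-2)) = 12*(-72 + 4 + 28) = 12*(-40) = -480)
(25602 + J(-144, -114)) + 5223 = (25602 - 480) + 5223 = 25122 + 5223 = 30345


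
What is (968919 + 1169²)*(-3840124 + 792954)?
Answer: -7116604591600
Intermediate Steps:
(968919 + 1169²)*(-3840124 + 792954) = (968919 + 1366561)*(-3047170) = 2335480*(-3047170) = -7116604591600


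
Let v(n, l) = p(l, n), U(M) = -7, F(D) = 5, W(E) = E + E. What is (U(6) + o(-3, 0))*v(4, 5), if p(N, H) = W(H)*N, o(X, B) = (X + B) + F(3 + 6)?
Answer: -200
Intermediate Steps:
W(E) = 2*E
o(X, B) = 5 + B + X (o(X, B) = (X + B) + 5 = (B + X) + 5 = 5 + B + X)
p(N, H) = 2*H*N (p(N, H) = (2*H)*N = 2*H*N)
v(n, l) = 2*l*n (v(n, l) = 2*n*l = 2*l*n)
(U(6) + o(-3, 0))*v(4, 5) = (-7 + (5 + 0 - 3))*(2*5*4) = (-7 + 2)*40 = -5*40 = -200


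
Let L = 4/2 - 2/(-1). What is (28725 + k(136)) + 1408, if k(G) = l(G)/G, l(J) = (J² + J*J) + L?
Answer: 1033771/34 ≈ 30405.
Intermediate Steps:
L = 4 (L = 4*(½) - 2*(-1) = 2 + 2 = 4)
l(J) = 4 + 2*J² (l(J) = (J² + J*J) + 4 = (J² + J²) + 4 = 2*J² + 4 = 4 + 2*J²)
k(G) = (4 + 2*G²)/G
(28725 + k(136)) + 1408 = (28725 + (2*136 + 4/136)) + 1408 = (28725 + (272 + 4*(1/136))) + 1408 = (28725 + (272 + 1/34)) + 1408 = (28725 + 9249/34) + 1408 = 985899/34 + 1408 = 1033771/34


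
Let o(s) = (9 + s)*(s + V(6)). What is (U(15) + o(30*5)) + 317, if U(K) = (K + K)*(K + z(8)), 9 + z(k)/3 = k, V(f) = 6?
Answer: 25481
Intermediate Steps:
z(k) = -27 + 3*k
U(K) = 2*K*(-3 + K) (U(K) = (K + K)*(K + (-27 + 3*8)) = (2*K)*(K + (-27 + 24)) = (2*K)*(K - 3) = (2*K)*(-3 + K) = 2*K*(-3 + K))
o(s) = (6 + s)*(9 + s) (o(s) = (9 + s)*(s + 6) = (9 + s)*(6 + s) = (6 + s)*(9 + s))
(U(15) + o(30*5)) + 317 = (2*15*(-3 + 15) + (54 + (30*5)**2 + 15*(30*5))) + 317 = (2*15*12 + (54 + 150**2 + 15*150)) + 317 = (360 + (54 + 22500 + 2250)) + 317 = (360 + 24804) + 317 = 25164 + 317 = 25481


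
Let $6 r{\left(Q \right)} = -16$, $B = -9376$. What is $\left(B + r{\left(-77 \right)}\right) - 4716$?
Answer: $- \frac{42284}{3} \approx -14095.0$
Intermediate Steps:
$r{\left(Q \right)} = - \frac{8}{3}$ ($r{\left(Q \right)} = \frac{1}{6} \left(-16\right) = - \frac{8}{3}$)
$\left(B + r{\left(-77 \right)}\right) - 4716 = \left(-9376 - \frac{8}{3}\right) - 4716 = - \frac{28136}{3} - 4716 = - \frac{42284}{3}$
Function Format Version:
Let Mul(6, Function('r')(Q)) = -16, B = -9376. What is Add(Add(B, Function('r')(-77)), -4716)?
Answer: Rational(-42284, 3) ≈ -14095.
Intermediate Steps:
Function('r')(Q) = Rational(-8, 3) (Function('r')(Q) = Mul(Rational(1, 6), -16) = Rational(-8, 3))
Add(Add(B, Function('r')(-77)), -4716) = Add(Add(-9376, Rational(-8, 3)), -4716) = Add(Rational(-28136, 3), -4716) = Rational(-42284, 3)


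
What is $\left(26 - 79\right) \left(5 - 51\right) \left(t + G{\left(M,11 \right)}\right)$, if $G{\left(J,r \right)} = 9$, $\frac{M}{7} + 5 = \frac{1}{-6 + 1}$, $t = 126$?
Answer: $329130$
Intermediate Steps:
$M = - \frac{182}{5}$ ($M = -35 + \frac{7}{-6 + 1} = -35 + \frac{7}{-5} = -35 + 7 \left(- \frac{1}{5}\right) = -35 - \frac{7}{5} = - \frac{182}{5} \approx -36.4$)
$\left(26 - 79\right) \left(5 - 51\right) \left(t + G{\left(M,11 \right)}\right) = \left(26 - 79\right) \left(5 - 51\right) \left(126 + 9\right) = \left(-53\right) \left(-46\right) 135 = 2438 \cdot 135 = 329130$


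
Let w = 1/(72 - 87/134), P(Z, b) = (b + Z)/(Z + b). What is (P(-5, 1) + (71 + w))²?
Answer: 474068052676/91412721 ≈ 5186.0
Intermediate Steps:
P(Z, b) = 1 (P(Z, b) = (Z + b)/(Z + b) = 1)
w = 134/9561 (w = 1/(72 - 87*1/134) = 1/(72 - 87/134) = 1/(9561/134) = 134/9561 ≈ 0.014015)
(P(-5, 1) + (71 + w))² = (1 + (71 + 134/9561))² = (1 + 678965/9561)² = (688526/9561)² = 474068052676/91412721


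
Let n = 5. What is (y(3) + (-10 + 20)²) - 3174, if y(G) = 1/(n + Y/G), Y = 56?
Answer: -218251/71 ≈ -3074.0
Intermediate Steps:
y(G) = 1/(5 + 56/G)
(y(3) + (-10 + 20)²) - 3174 = (3/(56 + 5*3) + (-10 + 20)²) - 3174 = (3/(56 + 15) + 10²) - 3174 = (3/71 + 100) - 3174 = 7103/71 - 3174 = -218251/71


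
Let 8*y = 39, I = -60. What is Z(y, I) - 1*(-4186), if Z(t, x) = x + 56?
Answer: 4182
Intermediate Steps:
y = 39/8 (y = (⅛)*39 = 39/8 ≈ 4.8750)
Z(t, x) = 56 + x
Z(y, I) - 1*(-4186) = (56 - 60) - 1*(-4186) = -4 + 4186 = 4182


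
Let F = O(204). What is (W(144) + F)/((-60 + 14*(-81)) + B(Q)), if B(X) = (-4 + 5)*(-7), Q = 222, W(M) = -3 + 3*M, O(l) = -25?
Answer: -404/1201 ≈ -0.33639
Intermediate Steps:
B(X) = -7 (B(X) = 1*(-7) = -7)
F = -25
(W(144) + F)/((-60 + 14*(-81)) + B(Q)) = ((-3 + 3*144) - 25)/((-60 + 14*(-81)) - 7) = ((-3 + 432) - 25)/((-60 - 1134) - 7) = (429 - 25)/(-1194 - 7) = 404/(-1201) = 404*(-1/1201) = -404/1201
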